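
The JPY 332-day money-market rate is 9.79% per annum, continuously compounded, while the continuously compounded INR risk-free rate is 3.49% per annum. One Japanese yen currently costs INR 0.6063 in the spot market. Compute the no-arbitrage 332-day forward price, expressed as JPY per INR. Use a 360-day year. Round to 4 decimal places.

1.7480

T = 332/360 years.
INR growth factor: e^(0.0349×332/360) = 1.0327091.
JPY growth factor: e^(0.0979×332/360) = 1.0944868.
CIP: F = S · (grow INR)/(grow JPY) = 0.6063 × 1.0327091/1.0944868 = 0.5720777 INR per JPY.
Quoted the other way: 1/0.5720777 = 1.7480 JPY per INR.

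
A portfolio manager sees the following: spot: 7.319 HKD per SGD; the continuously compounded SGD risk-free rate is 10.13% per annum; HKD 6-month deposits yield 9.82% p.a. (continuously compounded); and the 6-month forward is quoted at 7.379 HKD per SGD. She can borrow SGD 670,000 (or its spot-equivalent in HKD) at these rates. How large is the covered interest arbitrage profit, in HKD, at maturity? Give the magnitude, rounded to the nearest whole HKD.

T = 6/12 years.
Route A — deposit SGD, sell forward: 670,000 × 1.051954645 × 7.379 = HKD 5,200,790.13.
Route B — convert at spot, deposit HKD: 670,000 × 7.319 × 1.050325378 = HKD 5,150,512.07.
The quoted forward overvalues SGD, so borrow HKD, buy SGD at spot, deposit the SGD at 10.13%, and sell the proceeds forward at 7.379.
The gap between the two covered legs is HKD 50,278.

HKD 50,278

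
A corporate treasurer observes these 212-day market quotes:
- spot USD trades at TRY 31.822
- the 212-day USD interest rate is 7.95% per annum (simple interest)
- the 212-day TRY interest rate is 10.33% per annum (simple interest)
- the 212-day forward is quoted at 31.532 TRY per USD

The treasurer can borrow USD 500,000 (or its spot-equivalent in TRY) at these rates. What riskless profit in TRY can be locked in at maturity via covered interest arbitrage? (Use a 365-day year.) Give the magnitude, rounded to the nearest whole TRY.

TRY 371,642

T = 212/365 years.
Invest the USD and cover forward: 500,000 × 1.0461753425 × 31.532 = TRY 16,494,000.45.
Convert at spot and invest in TRY: 500,000 × 31.822 × 1.0599989041 = TRY 16,865,642.56.
The quoted forward undervalues USD, so borrow USD, convert to TRY at spot, deposit the TRY at 10.33%, and buy USD forward at 31.532 to cover the loan.
The gap between the two covered legs is TRY 371,642.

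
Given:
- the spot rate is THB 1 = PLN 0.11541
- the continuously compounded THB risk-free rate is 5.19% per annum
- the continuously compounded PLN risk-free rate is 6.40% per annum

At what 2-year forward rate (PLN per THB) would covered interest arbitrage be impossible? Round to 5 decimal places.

T = 2 years.
PLN accumulates by e^(0.0640×2) = 1.136553.
THB accumulates by e^(0.0519×2) = 1.1093786.
So F = 0.11541 × 1.136553 / 1.1093786 = 0.1182370 (PLN/THB).

0.11824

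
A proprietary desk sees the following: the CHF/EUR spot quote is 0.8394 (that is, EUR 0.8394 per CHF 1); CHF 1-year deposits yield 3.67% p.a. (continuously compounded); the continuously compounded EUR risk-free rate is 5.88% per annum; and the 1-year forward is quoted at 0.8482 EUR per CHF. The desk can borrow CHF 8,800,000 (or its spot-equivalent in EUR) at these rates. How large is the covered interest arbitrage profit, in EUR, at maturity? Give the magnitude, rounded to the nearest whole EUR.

T = 1 year.
Keep in CHF, deliver into the forward: 8,800,000·1.03738176·0.8482 = EUR 7,743,183.44.
Swap to EUR now, deposit: 8,800,000·0.8394·1.060563107 = EUR 7,834,082.71.
The quoted forward undervalues CHF, so borrow CHF, convert to EUR at spot, deposit the EUR at 5.88%, and buy CHF forward at 0.8482 to cover the loan.
Profit = 7,834,082.71 − 7,743,183.44 = EUR 90,899.

EUR 90,899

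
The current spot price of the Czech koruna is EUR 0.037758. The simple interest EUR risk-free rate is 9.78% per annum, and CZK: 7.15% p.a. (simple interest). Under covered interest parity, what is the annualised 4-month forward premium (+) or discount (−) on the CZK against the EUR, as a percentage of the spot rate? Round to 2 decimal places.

+2.57%

T = 4/12 years.
CIP forward (EUR per CZK) = 0.037758 × 1.032600/1.0238333 = 0.038081308.
Annualised premium = (F − S)/S × (1/T) = (0.038081308 − 0.037758)/0.037758 ÷ (4/12) = 2.57%.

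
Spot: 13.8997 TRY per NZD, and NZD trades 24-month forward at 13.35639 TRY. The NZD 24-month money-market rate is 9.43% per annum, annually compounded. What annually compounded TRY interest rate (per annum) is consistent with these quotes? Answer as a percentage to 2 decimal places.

T = 2 years.
By CIP, F/S equals the TRY-to-NZD growth ratio: 13.35639/13.8997 = 0.9609121.
The NZD side grows by (1 + 0.0943)^2 = 1.1974925.
That pins the TRY growth at 1.150685.
r = 1.150685^(1/2) − 1 = 0.072700 → 7.27%.

7.27%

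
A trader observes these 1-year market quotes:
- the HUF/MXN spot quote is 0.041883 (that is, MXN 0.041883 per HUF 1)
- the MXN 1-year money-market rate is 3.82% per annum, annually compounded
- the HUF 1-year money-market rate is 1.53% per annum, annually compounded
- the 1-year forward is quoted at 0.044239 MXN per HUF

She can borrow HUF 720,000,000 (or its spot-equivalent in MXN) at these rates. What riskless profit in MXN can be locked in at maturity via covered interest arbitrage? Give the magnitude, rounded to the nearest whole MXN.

MXN 1,031,707

T = 1 year.
Invest the HUF and cover forward: 720,000,000 × 1.015300 × 0.044239 = MXN 32,339,416.82.
Convert at spot and invest in MXN: 720,000,000 × 0.041883 × 1.038200 = MXN 31,307,710.03.
The quoted forward overvalues HUF, so borrow MXN, buy HUF at spot, deposit the HUF at 1.53%, and sell the proceeds forward at 0.044239.
Profit = 32,339,416.82 − 31,307,710.03 = MXN 1,031,707.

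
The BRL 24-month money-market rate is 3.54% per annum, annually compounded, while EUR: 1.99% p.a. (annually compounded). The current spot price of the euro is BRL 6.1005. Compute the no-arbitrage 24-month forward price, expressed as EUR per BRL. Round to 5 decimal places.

0.15905

T = 2 years.
BRL growth factor: (1 + 0.0354)^2 = 1.0720532.
EUR growth factor: (1 + 0.0199)^2 = 1.040196.
So F = 6.1005 × 1.0720532 / 1.040196 = 6.287335 (BRL/EUR).
Invert for EUR per BRL: 1 / 6.287335 = 0.15905.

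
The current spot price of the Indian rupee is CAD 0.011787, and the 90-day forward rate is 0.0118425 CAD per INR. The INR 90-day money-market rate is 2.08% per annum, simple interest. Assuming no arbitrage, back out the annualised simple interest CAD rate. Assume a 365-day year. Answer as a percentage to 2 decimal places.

4.00%

T = 90/365 years.
F/S = 0.0118425/0.011787 = 1.0047086 = (growth of CAD) / (growth of INR).
INR growth factor: 1 + 0.0208×90/365 = 1.0051288.
So the CAD growth factor = 1.0098615.
(1.0098615 − 1)/T = 0.039994, i.e. 4.00%.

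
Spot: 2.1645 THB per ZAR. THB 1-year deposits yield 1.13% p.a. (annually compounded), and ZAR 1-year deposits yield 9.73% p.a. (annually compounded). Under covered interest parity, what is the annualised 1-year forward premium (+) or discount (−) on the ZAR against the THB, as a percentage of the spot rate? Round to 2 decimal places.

T = 1 year.
No-arbitrage forward: 2.1645 × 1.011300 / 1.097300 = 1.9948591 THB/ZAR.
Annualised premium = (F − S)/S × (1/T) = (1.9948591 − 2.1645)/2.1645 ÷ 1 = -7.84%.

-7.84%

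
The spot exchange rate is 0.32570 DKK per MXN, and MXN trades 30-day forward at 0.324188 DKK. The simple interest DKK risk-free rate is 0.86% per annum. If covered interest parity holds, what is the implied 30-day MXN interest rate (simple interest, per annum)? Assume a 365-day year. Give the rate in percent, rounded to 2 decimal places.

T = 30/365 years.
CIP gives F = S · g_DKK/g_MXN, so g_DKK/g_MXN = 0.324188/0.3257 = 0.9953577.
The DKK side grows by 1 + 0.0086×30/365 = 1.0007068.
That pins the MXN growth at 1.005374.
r = (1.005374 − 1)/(30/365) = 0.065384 → 6.54%.

6.54%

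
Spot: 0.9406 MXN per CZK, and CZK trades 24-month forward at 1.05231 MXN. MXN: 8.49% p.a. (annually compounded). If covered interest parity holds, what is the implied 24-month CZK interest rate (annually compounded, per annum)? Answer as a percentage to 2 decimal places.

T = 2 years.
F/S = 1.05231/0.9406 = 1.1187646 = (growth of MXN) / (growth of CZK).
The MXN side grows by (1 + 0.0849)^2 = 1.177008.
So the CZK growth factor = 1.0520605.
Annualise: 1.0520605^(1/2) − 1 = 0.025700 = 2.57%.

2.57%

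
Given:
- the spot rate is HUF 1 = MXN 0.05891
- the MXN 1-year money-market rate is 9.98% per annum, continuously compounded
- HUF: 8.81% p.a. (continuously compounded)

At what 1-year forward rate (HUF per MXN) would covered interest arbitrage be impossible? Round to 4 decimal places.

T = 1 year.
MXN accumulates by e^(0.0998×1) = 1.10494991.
HUF growth factor: e^(0.0881×1) = 1.09209733.
CIP: F = S · (grow MXN)/(grow HUF) = 0.05891 × 1.10494991/1.09209733 = 0.059603295 MXN per HUF.
Quoted the other way: 1/0.059603295 = 16.7776 HUF per MXN.

16.7776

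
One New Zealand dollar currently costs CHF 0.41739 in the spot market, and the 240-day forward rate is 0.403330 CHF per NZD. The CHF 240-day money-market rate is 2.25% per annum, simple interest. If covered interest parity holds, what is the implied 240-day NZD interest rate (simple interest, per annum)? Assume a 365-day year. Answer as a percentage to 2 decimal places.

7.63%

T = 240/365 years.
F/S = 0.40333/0.41739 = 0.9663145 = (growth of CHF) / (growth of NZD).
The CHF side grows by 1 + 0.0225×240/365 = 1.0147945.
That pins the NZD growth at 1.050170.
(1.050170 − 1)/T = 0.076300, i.e. 7.63%.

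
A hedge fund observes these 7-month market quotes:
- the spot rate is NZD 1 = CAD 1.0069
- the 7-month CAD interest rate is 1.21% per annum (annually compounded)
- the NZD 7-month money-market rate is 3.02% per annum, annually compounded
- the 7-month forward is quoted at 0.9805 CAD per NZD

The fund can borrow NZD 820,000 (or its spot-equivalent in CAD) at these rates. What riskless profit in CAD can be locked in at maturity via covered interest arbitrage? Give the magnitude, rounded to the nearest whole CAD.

CAD 13,385

T = 7/12 years.
Route A — deposit NZD, sell forward: 820,000 × 1.01750738 × 0.9805 = CAD 818,086.11.
Route B — convert at spot, deposit CAD: 820,000 × 1.0069 × 1.00704064 = CAD 831,471.16.
The quoted forward undervalues NZD, so borrow NZD, convert to CAD at spot, deposit the CAD at 1.21%, and buy NZD forward at 0.9805 to cover the loan.
Arbitrage profit = |818,086.11 − 831,471.16| = CAD 13,385.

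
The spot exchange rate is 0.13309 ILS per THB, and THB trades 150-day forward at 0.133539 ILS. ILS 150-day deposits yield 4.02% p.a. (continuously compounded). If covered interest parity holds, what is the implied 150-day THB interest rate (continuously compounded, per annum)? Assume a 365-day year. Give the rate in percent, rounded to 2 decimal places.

T = 150/365 years.
F/S = 0.133539/0.13309 = 1.0033737 = (growth of ILS) / (growth of THB).
The ILS side grows by e^(0.0402×150/365) = 1.0166578.
That pins the THB growth at 1.0132394.
r = ln(1.0132394)/(150/365) = 0.032004 → 3.20%.

3.20%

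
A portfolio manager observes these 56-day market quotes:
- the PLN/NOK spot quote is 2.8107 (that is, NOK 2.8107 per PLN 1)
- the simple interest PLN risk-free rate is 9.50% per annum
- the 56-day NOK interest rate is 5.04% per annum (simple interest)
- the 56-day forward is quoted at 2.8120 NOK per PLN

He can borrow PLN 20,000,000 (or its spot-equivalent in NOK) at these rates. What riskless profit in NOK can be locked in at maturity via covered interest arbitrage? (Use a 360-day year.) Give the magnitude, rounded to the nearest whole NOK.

T = 56/360 years.
Keep in PLN, deliver into the forward: 20,000,000·1.0147777778·2.8120 = NOK 57,071,102.22.
Swap to NOK now, deposit: 20,000,000·2.8107·1.007840 = NOK 56,654,717.76.
The quoted forward overvalues PLN, so borrow NOK, buy PLN at spot, deposit the PLN at 9.50%, and sell the proceeds forward at 2.8120.
The gap between the two covered legs is NOK 416,384.

NOK 416,384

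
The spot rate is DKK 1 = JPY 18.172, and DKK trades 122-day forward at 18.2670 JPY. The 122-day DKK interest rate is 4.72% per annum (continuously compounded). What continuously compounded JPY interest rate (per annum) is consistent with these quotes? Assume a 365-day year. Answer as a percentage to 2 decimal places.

6.28%

T = 122/365 years.
By CIP, F/S equals the JPY-to-DKK growth ratio: 18.267/18.172 = 1.0052278.
The DKK side grows by e^(0.0472×122/365) = 1.0159015.
Hence g_JPY = 1.0212124.
r = ln(1.0212124)/(122/365) = 0.062800 → 6.28%.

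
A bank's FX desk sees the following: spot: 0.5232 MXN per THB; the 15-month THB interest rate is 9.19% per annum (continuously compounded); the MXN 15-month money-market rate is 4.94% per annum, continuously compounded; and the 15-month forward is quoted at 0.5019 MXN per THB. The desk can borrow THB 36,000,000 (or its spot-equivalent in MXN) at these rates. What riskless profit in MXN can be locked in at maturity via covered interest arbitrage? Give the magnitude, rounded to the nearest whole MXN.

T = 15/12 years.
Invest the THB and cover forward: 36,000,000 × 1.1217332122 × 0.5019 = MXN 20,267,924.37.
Convert at spot and invest in MXN: 36,000,000 × 0.5232 × 1.0636963874 = MXN 20,034,934.20.
The quoted forward overvalues THB, so borrow MXN, buy THB at spot, deposit the THB at 9.19%, and sell the proceeds forward at 0.5019.
Arbitrage profit = |20,267,924.37 − 20,034,934.20| = MXN 232,990.

MXN 232,990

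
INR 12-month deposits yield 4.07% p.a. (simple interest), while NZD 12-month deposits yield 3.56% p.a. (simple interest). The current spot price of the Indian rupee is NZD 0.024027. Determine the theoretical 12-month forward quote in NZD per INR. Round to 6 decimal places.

T = 1 year.
NZD accumulates by 1 + 0.0356×1 = 1.035600.
INR growth factor: 1 + 0.0407×1 = 1.040700.
CIP: F = S · (grow NZD)/(grow INR) = 0.024027 × 1.035600/1.040700 = 0.02390925 NZD per INR.

0.023909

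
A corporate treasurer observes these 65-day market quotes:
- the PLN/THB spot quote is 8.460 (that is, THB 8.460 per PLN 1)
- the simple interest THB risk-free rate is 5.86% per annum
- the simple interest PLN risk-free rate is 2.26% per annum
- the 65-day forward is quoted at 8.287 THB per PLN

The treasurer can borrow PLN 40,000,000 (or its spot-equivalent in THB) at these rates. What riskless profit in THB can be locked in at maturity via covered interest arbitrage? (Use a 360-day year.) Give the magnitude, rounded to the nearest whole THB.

T = 65/360 years.
Route A — deposit PLN, sell forward: 40,000,000 × 1.00408055556 × 8.287 = THB 332,832,622.56.
Route B — convert at spot, deposit THB: 40,000,000 × 8.460 × 1.01058055556 = THB 341,980,460.00.
The quoted forward undervalues PLN, so borrow PLN, convert to THB at spot, deposit the THB at 5.86%, and buy PLN forward at 8.287 to cover the loan.
Arbitrage profit = |332,832,622.56 − 341,980,460.00| = THB 9,147,837.

THB 9,147,837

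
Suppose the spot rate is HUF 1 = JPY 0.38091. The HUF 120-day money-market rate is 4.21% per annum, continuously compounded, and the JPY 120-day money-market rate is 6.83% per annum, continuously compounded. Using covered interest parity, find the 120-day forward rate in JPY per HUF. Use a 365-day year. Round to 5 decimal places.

T = 120/365 years.
Growth of 1 JPY over T: e^(0.0683×120/365) = 1.0227088.
Growth of 1 HUF over T: e^(0.0421×120/365) = 1.0139373.
So F = 0.38091 × 1.0227088 / 1.0139373 = 0.3842052 (JPY/HUF).

0.38421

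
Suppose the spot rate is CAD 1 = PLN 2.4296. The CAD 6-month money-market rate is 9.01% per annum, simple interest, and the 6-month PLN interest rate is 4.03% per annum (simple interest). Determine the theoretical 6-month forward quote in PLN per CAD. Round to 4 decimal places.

T = 6/12 years.
PLN accumulates by 1 + 0.0403×6/12 = 1.020150.
CAD growth factor: 1 + 0.0901×6/12 = 1.045050.
Forward (PLN per CAD) = 2.4296 × 1.020150 / 1.045050 = 2.371711.

2.3717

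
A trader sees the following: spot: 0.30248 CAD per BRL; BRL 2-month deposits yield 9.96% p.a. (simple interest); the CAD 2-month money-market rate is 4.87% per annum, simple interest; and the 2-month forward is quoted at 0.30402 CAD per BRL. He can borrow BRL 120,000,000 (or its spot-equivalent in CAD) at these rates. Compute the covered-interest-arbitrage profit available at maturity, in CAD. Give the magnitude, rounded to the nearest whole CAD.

CAD 495,792

T = 2/12 years.
Keep in BRL, deliver into the forward: 120,000,000·1.016600·0.30402 = CAD 37,088,007.84.
Swap to CAD now, deposit: 120,000,000·0.30248·1.0081166667 = CAD 36,592,215.52.
The quoted forward overvalues BRL, so borrow CAD, buy BRL at spot, deposit the BRL at 9.96%, and sell the proceeds forward at 0.30402.
Profit = 37,088,007.84 − 36,592,215.52 = CAD 495,792.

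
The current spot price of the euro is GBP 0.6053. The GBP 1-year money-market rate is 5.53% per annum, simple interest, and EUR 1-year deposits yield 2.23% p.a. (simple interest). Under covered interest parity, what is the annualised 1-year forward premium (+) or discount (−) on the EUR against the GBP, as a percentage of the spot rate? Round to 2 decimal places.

T = 1 year.
CIP forward (GBP per EUR) = 0.6053 × 1.055300/1.022300 = 0.6248392.
Annualised premium = (F − S)/S × (1/T) = (0.6248392 − 0.6053)/0.6053 ÷ 1 = 3.23%.

+3.23%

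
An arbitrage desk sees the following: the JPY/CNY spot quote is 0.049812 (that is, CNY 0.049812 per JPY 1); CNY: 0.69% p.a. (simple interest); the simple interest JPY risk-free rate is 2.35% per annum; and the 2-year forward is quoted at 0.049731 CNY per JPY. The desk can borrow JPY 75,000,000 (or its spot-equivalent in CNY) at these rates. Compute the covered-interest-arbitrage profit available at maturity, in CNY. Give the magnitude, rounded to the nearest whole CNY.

CNY 117,671

T = 2 years.
Invest the JPY and cover forward: 75,000,000 × 1.047000 × 0.049731 = CNY 3,905,126.78.
Convert at spot and invest in CNY: 75,000,000 × 0.049812 × 1.013800 = CNY 3,787,455.42.
The quoted forward overvalues JPY, so borrow CNY, buy JPY at spot, deposit the JPY at 2.35%, and sell the proceeds forward at 0.049731.
The gap between the two covered legs is CNY 117,671.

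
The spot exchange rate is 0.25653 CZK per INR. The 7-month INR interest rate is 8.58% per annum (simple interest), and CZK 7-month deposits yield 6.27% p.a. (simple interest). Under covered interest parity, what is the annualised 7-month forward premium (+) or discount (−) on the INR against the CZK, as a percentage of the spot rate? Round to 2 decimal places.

T = 7/12 years.
F = S · g_CZK/g_INR = 0.25653 × 1.036575/1.050050 = 0.25323802.
Annualised premium = (F − S)/S × (1/T) = (0.25323802 − 0.25653)/0.25653 ÷ (7/12) = -2.20%.

-2.20%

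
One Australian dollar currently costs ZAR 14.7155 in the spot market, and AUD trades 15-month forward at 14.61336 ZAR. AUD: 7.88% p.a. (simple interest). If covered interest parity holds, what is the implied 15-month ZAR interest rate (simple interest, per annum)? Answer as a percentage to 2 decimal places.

T = 15/12 years.
CIP gives F = S · g_ZAR/g_AUD, so g_ZAR/g_AUD = 14.61336/14.7155 = 0.9930590.
AUD growth factor: 1 + 0.0788×15/12 = 1.098500.
So the ZAR growth factor = 1.0908753.
r = (1.0908753 − 1)/(15/12) = 0.072700 → 7.27%.

7.27%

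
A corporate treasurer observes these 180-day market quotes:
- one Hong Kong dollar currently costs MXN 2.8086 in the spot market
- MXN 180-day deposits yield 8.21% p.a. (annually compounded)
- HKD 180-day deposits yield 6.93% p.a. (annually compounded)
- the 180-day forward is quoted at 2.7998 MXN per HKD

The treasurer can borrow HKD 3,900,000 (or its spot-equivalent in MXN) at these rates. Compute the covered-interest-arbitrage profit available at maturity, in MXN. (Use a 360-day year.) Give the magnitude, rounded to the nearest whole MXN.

T = 180/360 years.
Keep in HKD, deliver into the forward: 3,900,000·1.0340696302·2.7998 = MXN 11,291,233.79.
Swap to MXN now, deposit: 3,900,000·2.8086·1.0402403568 = MXN 11,394,314.36.
The quoted forward undervalues HKD, so borrow HKD, convert to MXN at spot, deposit the MXN at 8.21%, and buy HKD forward at 2.7998 to cover the loan.
Arbitrage profit = |11,291,233.79 − 11,394,314.36| = MXN 103,081.

MXN 103,081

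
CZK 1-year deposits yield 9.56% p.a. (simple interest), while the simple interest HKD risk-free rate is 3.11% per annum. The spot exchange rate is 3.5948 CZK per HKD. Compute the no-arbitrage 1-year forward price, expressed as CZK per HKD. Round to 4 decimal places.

T = 1 year.
Growth of 1 CZK over T: 1 + 0.0956×1 = 1.095600.
HKD accumulates by 1 + 0.0311×1 = 1.031100.
Forward (CZK per HKD) = 3.5948 × 1.095600 / 1.031100 = 3.819671.

3.8197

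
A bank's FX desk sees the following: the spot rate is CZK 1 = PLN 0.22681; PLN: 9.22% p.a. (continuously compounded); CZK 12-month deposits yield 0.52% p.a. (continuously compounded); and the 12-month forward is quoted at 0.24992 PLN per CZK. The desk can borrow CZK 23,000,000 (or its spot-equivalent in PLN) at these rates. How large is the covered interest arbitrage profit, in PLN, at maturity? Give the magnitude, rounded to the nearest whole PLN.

T = 1 year.
Route A — deposit CZK, sell forward: 23,000,000 × 1.005213543 × 0.24992 = PLN 5,778,128.28.
Route B — convert at spot, deposit PLN: 23,000,000 × 0.22681 × 1.096584117 = PLN 5,720,473.60.
The quoted forward overvalues CZK, so borrow PLN, buy CZK at spot, deposit the CZK at 0.52%, and sell the proceeds forward at 0.24992.
The gap between the two covered legs is PLN 57,655.

PLN 57,655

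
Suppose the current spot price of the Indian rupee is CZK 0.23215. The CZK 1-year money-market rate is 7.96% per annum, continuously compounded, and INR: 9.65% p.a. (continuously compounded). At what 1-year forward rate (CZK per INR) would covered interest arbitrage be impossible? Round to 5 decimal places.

T = 1 year.
CZK accumulates by e^(0.0796×1) = 1.0828538.
Growth of 1 INR over T: e^(0.0965×1) = 1.1013096.
CIP: F = S · (grow CZK)/(grow INR) = 0.23215 × 1.0828538/1.1013096 = 0.2282596 CZK per INR.

0.22826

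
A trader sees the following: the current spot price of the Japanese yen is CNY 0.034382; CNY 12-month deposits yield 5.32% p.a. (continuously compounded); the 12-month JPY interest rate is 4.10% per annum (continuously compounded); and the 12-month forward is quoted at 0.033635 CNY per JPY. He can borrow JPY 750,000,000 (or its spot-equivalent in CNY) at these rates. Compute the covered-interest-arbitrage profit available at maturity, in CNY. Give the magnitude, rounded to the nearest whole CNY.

T = 1 year.
Invest the JPY and cover forward: 750,000,000 × 1.0418521055 × 0.033635 = CNY 26,282,021.68.
Convert at spot and invest in CNY: 750,000,000 × 0.034382 × 1.0546405521 = CNY 27,195,488.60.
The quoted forward undervalues JPY, so borrow JPY, convert to CNY at spot, deposit the CNY at 5.32%, and buy JPY forward at 0.033635 to cover the loan.
Arbitrage profit = |26,282,021.68 − 27,195,488.60| = CNY 913,467.

CNY 913,467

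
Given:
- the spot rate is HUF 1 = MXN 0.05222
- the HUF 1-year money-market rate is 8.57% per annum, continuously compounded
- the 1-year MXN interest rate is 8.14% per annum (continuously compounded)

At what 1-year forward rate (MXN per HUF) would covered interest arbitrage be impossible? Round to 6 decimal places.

0.051996

T = 1 year.
Growth of 1 MXN over T: e^(0.0814×1) = 1.0848047.
Growth of 1 HUF over T: e^(0.0857×1) = 1.0894794.
So F = 0.05222 × 1.0848047 / 1.0894794 = 0.05199594 (MXN/HUF).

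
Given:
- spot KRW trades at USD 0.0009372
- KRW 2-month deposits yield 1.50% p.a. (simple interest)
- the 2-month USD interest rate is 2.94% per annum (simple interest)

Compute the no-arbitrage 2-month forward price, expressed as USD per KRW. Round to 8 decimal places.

0.00093944

T = 2/12 years.
USD growth factor: 1 + 0.0294×2/12 = 1.004900.
Growth of 1 KRW over T: 1 + 0.0150×2/12 = 1.002500.
So F = 0.0009372 × 1.004900 / 1.002500 = 0.0009394437 (USD/KRW).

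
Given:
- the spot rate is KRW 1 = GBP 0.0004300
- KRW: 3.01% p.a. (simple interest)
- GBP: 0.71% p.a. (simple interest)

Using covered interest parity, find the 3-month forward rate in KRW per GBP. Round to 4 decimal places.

T = 3/12 years.
GBP growth factor: 1 + 0.0071×3/12 = 1.001775.
KRW accumulates by 1 + 0.0301×3/12 = 1.007525.
Forward (GBP per KRW) = 0.00043 × 1.001775 / 1.007525 = 0.0004275459666.
Invert for KRW per GBP: 1 / 0.0004275459666 = 2338.9298.

2338.9298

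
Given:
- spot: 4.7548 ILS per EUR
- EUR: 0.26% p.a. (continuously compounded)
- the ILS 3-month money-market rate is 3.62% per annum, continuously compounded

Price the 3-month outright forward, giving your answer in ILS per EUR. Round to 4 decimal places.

4.7949

T = 3/12 years.
ILS growth factor: e^(0.0362×3/12) = 1.0090911.
EUR accumulates by e^(0.0026×3/12) = 1.0006502.
Forward (ILS per EUR) = 4.7548 × 1.0090911 / 1.0006502 = 4.794909.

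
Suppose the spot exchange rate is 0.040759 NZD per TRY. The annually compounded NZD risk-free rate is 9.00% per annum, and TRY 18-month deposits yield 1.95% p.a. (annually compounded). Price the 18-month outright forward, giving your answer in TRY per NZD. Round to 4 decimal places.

T = 18/12 years.
NZD growth factor: (1 + 0.0900)^(18/12) = 1.13799341.
TRY growth factor: (1 + 0.0195)^(18/12) = 1.02939213.
CIP: F = S · (grow NZD)/(grow TRY) = 0.040759 × 1.13799341/1.02939213 = 0.045059091 NZD per TRY.
Invert for TRY per NZD: 1 / 0.045059091 = 22.1931.

22.1931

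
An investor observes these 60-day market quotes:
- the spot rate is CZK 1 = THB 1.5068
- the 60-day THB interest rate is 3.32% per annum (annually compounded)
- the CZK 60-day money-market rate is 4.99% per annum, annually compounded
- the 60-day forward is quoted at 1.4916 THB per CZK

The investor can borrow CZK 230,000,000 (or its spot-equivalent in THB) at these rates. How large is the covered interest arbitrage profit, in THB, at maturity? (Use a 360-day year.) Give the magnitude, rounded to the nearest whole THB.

T = 60/360 years.
Keep in CZK, deliver into the forward: 230,000,000·1.0081488428·1.4916 = THB 345,863,607.20.
Swap to THB now, deposit: 230,000,000·1.5068·1.00545830627 = THB 348,455,652.45.
The quoted forward undervalues CZK, so borrow CZK, convert to THB at spot, deposit the THB at 3.32%, and buy CZK forward at 1.4916 to cover the loan.
Arbitrage profit = |345,863,607.20 − 348,455,652.45| = THB 2,592,045.

THB 2,592,045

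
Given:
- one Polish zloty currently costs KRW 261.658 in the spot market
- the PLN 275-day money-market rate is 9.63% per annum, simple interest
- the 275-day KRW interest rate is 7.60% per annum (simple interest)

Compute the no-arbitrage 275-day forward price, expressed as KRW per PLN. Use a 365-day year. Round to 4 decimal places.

257.9268

T = 275/365 years.
KRW growth factor: 1 + 0.0760×275/365 = 1.057260274.
PLN growth factor: 1 + 0.0963×275/365 = 1.072554795.
Forward (KRW per PLN) = 261.658 × 1.057260274 / 1.072554795 = 257.926784.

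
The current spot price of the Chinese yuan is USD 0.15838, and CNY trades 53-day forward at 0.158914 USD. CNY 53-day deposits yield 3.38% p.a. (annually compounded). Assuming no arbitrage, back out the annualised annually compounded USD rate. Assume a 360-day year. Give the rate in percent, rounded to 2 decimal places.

5.77%

T = 53/360 years.
By CIP, F/S equals the USD-to-CNY growth ratio: 0.158914/0.15838 = 1.0033716.
The CNY side grows by (1 + 0.0338)^(53/360) = 1.0049059.
That pins the USD growth at 1.008294.
Annualise: 1.008294^(360/53) − 1 = 0.057708 = 5.77%.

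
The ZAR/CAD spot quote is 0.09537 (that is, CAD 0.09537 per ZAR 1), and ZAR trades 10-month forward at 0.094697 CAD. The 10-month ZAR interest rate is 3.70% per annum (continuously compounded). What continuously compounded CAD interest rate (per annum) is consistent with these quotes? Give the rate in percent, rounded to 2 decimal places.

T = 10/12 years.
By CIP, F/S equals the CAD-to-ZAR growth ratio: 0.094697/0.09537 = 0.9929433.
ZAR growth factor: e^(0.0370×10/12) = 1.0313136.
That pins the CAD growth at 1.0240359.
Take logs: ln 1.0240359 / (10/12) = 0.028502, so 2.85%.

2.85%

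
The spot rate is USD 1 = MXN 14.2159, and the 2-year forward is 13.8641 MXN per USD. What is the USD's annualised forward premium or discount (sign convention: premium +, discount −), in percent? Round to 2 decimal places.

T = 2 years.
Period premium: (13.8641 − 14.2159)/14.2159 = -0.0247469.
Per annum: -0.0247469 / 2 = -0.012373 = -1.24%.

-1.24%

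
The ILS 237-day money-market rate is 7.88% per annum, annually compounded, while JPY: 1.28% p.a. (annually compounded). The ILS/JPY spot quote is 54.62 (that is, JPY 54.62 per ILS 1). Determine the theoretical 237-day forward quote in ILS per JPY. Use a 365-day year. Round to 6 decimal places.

T = 237/365 years.
Growth of 1 JPY over T: (1 + 0.0128)^(237/365) = 1.0082927.
ILS accumulates by (1 + 0.0788)^(237/365) = 1.050483.
So F = 54.62 × 1.0082927 / 1.050483 = 52.42631 (JPY/ILS).
Quoted the other way: 1/52.42631 = 0.019074 ILS per JPY.

0.019074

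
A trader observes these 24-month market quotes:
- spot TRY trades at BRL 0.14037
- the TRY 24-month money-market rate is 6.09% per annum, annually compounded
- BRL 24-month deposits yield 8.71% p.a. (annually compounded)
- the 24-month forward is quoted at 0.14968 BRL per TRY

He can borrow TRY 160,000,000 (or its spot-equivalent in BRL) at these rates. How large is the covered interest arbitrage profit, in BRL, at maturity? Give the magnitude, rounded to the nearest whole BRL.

T = 2 years.
Invest the TRY and cover forward: 160,000,000 × 1.12550881 × 0.14968 = BRL 26,954,585.39.
Convert at spot and invest in BRL: 160,000,000 × 0.14037 × 1.18178641 = BRL 26,541,977.34.
The quoted forward overvalues TRY, so borrow BRL, buy TRY at spot, deposit the TRY at 6.09%, and sell the proceeds forward at 0.14968.
Arbitrage profit = |26,954,585.39 − 26,541,977.34| = BRL 412,608.

BRL 412,608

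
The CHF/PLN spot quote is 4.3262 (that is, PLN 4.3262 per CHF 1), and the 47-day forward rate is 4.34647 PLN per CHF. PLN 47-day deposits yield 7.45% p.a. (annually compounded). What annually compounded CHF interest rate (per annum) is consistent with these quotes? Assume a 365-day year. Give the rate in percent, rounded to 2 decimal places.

T = 47/365 years.
CIP gives F = S · g_PLN/g_CHF, so g_PLN/g_CHF = 4.34647/4.3262 = 1.0046854.
PLN growth factor: (1 + 0.0745)^(47/365) = 1.0092956.
That pins the CHF growth at 1.0045887.
Annualise: 1.0045887^(365/47) − 1 = 0.036194 = 3.62%.

3.62%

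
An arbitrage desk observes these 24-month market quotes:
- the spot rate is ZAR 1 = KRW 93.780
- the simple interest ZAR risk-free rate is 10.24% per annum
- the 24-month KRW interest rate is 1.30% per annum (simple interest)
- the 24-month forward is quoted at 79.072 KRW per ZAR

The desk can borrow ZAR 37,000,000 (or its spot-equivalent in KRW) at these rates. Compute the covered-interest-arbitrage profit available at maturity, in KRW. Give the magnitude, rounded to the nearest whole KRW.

T = 2 years.
Invest the ZAR and cover forward: 37,000,000 × 1.204800 × 79.072 = KRW 3,524,839,987.20.
Convert at spot and invest in KRW: 37,000,000 × 93.780 × 1.026000 = KRW 3,560,076,360.00.
The quoted forward undervalues ZAR, so borrow ZAR, convert to KRW at spot, deposit the KRW at 1.30%, and buy ZAR forward at 79.072 to cover the loan.
Profit = 3,560,076,360.00 − 3,524,839,987.20 = KRW 35,236,373.

KRW 35,236,373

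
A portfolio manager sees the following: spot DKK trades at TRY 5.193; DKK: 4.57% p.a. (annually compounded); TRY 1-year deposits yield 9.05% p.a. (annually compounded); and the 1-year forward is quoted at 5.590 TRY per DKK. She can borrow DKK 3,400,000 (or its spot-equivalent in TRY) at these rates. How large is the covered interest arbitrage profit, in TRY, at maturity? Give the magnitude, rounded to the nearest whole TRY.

T = 1 year.
Route A — deposit DKK, sell forward: 3,400,000 × 1.045700 × 5.590 = TRY 19,874,574.20.
Route B — convert at spot, deposit TRY: 3,400,000 × 5.193 × 1.090500 = TRY 19,254,086.10.
The quoted forward overvalues DKK, so borrow TRY, buy DKK at spot, deposit the DKK at 4.57%, and sell the proceeds forward at 5.590.
The gap between the two covered legs is TRY 620,488.

TRY 620,488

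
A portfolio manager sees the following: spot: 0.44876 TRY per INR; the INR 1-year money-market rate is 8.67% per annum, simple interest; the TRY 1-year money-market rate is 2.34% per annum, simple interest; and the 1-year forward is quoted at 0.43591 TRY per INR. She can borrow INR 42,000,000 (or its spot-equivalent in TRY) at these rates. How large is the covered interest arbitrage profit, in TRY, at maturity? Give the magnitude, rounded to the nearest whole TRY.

TRY 606,581

T = 1 year.
Keep in INR, deliver into the forward: 42,000,000·1.086700·0.43591 = TRY 19,895,542.67.
Swap to TRY now, deposit: 42,000,000·0.44876·1.023400 = TRY 19,288,961.33.
The quoted forward overvalues INR, so borrow TRY, buy INR at spot, deposit the INR at 8.67%, and sell the proceeds forward at 0.43591.
Arbitrage profit = |19,895,542.67 − 19,288,961.33| = TRY 606,581.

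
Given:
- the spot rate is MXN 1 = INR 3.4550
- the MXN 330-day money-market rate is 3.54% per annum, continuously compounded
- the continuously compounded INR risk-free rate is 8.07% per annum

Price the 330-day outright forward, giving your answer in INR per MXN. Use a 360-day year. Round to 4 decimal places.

T = 330/360 years.
INR accumulates by e^(0.0807×330/360) = 1.0767799.
MXN accumulates by e^(0.0354×330/360) = 1.0329822.
Forward (INR per MXN) = 3.455 × 1.0767799 / 1.0329822 = 3.601490.

3.6015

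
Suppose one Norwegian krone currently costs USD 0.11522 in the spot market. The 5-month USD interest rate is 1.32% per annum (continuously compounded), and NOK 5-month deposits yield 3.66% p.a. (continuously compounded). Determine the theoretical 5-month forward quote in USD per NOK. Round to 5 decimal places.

0.11410

T = 5/12 years.
USD accumulates by e^(0.0132×5/12) = 1.0055152.
Growth of 1 NOK over T: e^(0.0366×5/12) = 1.0153669.
So F = 0.11522 × 1.0055152 / 1.0153669 = 0.1141021 (USD/NOK).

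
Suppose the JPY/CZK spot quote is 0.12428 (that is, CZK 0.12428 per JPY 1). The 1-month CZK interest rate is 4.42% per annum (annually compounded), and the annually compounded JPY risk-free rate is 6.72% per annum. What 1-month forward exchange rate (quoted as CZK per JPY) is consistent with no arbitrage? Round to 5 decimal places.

T = 1/12 years.
CZK growth factor: (1 + 0.0442)^(1/12) = 1.0036108.
JPY growth factor: (1 + 0.0672)^(1/12) = 1.0054346.
CIP: F = S · (grow CZK)/(grow JPY) = 0.12428 × 1.0036108/1.0054346 = 0.1240546 CZK per JPY.

0.12405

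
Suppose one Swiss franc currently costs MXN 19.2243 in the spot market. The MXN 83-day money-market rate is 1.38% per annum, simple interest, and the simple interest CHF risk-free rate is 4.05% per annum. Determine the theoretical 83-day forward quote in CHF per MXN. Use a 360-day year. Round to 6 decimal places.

T = 83/360 years.
MXN growth factor: 1 + 0.0138×83/360 = 1.0031817.
CHF growth factor: 1 + 0.0405×83/360 = 1.0093375.
CIP: F = S · (grow MXN)/(grow CHF) = 19.2243 × 1.0031817/1.0093375 = 19.10705 MXN per CHF.
Invert for CHF per MXN: 1 / 19.10705 = 0.052337.

0.052337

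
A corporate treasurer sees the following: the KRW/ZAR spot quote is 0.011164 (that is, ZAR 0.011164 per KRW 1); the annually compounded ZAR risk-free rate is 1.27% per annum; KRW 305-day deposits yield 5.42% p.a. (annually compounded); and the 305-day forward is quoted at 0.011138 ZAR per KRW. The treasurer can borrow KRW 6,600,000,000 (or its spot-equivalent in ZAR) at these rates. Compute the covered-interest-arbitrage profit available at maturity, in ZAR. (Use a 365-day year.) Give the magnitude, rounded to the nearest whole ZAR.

T = 305/365 years.
Invest the KRW and cover forward: 6,600,000,000 × 1.0450927754 × 0.011138 = ZAR 76,825,605.99.
Convert at spot and invest in ZAR: 6,600,000,000 × 0.011164 × 1.0106013055 = ZAR 74,463,529.63.
The quoted forward overvalues KRW, so borrow ZAR, buy KRW at spot, deposit the KRW at 5.42%, and sell the proceeds forward at 0.011138.
Arbitrage profit = |76,825,605.99 − 74,463,529.63| = ZAR 2,362,076.

ZAR 2,362,076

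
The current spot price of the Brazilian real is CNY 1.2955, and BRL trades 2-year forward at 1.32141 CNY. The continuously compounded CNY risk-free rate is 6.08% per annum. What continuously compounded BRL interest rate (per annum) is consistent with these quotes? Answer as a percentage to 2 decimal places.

5.09%

T = 2 years.
F/S = 1.32141/1.2955 = 1.0200000 = (growth of CNY) / (growth of BRL).
The CNY side grows by e^(0.0608×2) = 1.1293023.
Hence g_BRL = 1.1071591.
r = ln(1.1071591)/2 = 0.050899 → 5.09%.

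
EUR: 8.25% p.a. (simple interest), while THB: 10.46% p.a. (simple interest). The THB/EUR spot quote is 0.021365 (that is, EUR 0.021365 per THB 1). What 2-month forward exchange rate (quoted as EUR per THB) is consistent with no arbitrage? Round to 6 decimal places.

T = 2/12 years.
EUR growth factor: 1 + 0.0825×2/12 = 1.013750.
THB growth factor: 1 + 0.1046×2/12 = 1.0174333.
CIP: F = S · (grow EUR)/(grow THB) = 0.021365 × 1.013750/1.0174333 = 0.02128765 EUR per THB.

0.021288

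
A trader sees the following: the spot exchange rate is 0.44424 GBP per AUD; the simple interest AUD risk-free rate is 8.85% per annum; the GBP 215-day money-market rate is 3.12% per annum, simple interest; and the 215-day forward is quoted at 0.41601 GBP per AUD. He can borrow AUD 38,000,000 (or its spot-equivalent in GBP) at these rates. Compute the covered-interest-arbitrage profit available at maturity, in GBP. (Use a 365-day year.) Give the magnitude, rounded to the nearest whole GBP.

T = 215/365 years.
Route A — deposit AUD, sell forward: 38,000,000 × 1.052130137 × 0.41601 = GBP 16,632,473.02.
Route B — convert at spot, deposit GBP: 38,000,000 × 0.44424 × 1.0183780822 = GBP 17,191,362.61.
The quoted forward undervalues AUD, so borrow AUD, convert to GBP at spot, deposit the GBP at 3.12%, and buy AUD forward at 0.41601 to cover the loan.
Profit = 17,191,362.61 − 16,632,473.02 = GBP 558,890.

GBP 558,890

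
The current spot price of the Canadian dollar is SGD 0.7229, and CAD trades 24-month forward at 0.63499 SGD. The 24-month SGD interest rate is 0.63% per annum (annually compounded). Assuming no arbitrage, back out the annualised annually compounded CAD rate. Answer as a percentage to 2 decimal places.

T = 2 years.
F/S = 0.63499/0.7229 = 0.8783926 = (growth of SGD) / (growth of CAD).
The SGD side grows by (1 + 0.0063)^2 = 1.0126397.
That pins the CAD growth at 1.1528327.
Annualise: 1.1528327^(1/2) − 1 = 0.073700 = 7.37%.

7.37%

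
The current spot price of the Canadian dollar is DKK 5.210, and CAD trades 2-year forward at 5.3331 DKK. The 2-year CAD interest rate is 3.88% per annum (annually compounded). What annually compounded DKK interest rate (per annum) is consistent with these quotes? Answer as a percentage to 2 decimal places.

5.10%

T = 2 years.
CIP gives F = S · g_DKK/g_CAD, so g_DKK/g_CAD = 5.3331/5.21 = 1.0236276.
CAD growth factor: (1 + 0.0388)^2 = 1.0791054.
So the DKK growth factor = 1.1046021.
r = 1.1046021^(1/2) − 1 = 0.051001 → 5.10%.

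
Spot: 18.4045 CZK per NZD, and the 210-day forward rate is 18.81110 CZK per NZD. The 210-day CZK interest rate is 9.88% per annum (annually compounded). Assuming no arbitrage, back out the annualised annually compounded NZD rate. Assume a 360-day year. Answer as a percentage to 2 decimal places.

T = 210/360 years.
CIP gives F = S · g_CZK/g_NZD, so g_CZK/g_NZD = 18.8111/18.4045 = 1.0220924.
The CZK side grows by (1 + 0.0988)^(210/360) = 1.0564993.
Hence g_NZD = 1.0336632.
Annualise: 1.0336632^(360/210) − 1 = 0.058400 = 5.84%.

5.84%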